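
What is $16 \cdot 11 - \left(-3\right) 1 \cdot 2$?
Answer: $1056$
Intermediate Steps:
$16 \cdot 11 - \left(-3\right) 1 \cdot 2 = 176 \left(-1\right) \left(-3\right) 2 = 176 \cdot 3 \cdot 2 = 176 \cdot 6 = 1056$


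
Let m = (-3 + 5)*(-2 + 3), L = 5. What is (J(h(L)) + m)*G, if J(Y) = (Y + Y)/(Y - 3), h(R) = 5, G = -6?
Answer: -42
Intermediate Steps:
J(Y) = 2*Y/(-3 + Y) (J(Y) = (2*Y)/(-3 + Y) = 2*Y/(-3 + Y))
m = 2 (m = 2*1 = 2)
(J(h(L)) + m)*G = (2*5/(-3 + 5) + 2)*(-6) = (2*5/2 + 2)*(-6) = (2*5*(½) + 2)*(-6) = (5 + 2)*(-6) = 7*(-6) = -42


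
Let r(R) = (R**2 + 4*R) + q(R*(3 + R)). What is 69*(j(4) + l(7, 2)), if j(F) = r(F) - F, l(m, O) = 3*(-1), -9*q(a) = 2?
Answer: 5129/3 ≈ 1709.7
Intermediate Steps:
q(a) = -2/9 (q(a) = -1/9*2 = -2/9)
l(m, O) = -3
r(R) = -2/9 + R**2 + 4*R (r(R) = (R**2 + 4*R) - 2/9 = -2/9 + R**2 + 4*R)
j(F) = -2/9 + F**2 + 3*F (j(F) = (-2/9 + F**2 + 4*F) - F = -2/9 + F**2 + 3*F)
69*(j(4) + l(7, 2)) = 69*((-2/9 + 4**2 + 3*4) - 3) = 69*((-2/9 + 16 + 12) - 3) = 69*(250/9 - 3) = 69*(223/9) = 5129/3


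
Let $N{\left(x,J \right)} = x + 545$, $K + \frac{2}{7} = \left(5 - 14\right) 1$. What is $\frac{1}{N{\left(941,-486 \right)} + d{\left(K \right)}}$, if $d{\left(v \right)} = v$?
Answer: $\frac{7}{10337} \approx 0.00067718$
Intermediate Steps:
$K = - \frac{65}{7}$ ($K = - \frac{2}{7} + \left(5 - 14\right) 1 = - \frac{2}{7} - 9 = - \frac{65}{7} \approx -9.2857$)
$N{\left(x,J \right)} = 545 + x$
$\frac{1}{N{\left(941,-486 \right)} + d{\left(K \right)}} = \frac{1}{\left(545 + 941\right) - \frac{65}{7}} = \frac{1}{1486 - \frac{65}{7}} = \frac{1}{\frac{10337}{7}} = \frac{7}{10337}$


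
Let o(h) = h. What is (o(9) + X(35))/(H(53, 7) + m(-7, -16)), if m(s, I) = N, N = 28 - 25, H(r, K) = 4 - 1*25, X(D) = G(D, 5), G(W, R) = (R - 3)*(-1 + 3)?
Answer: -13/18 ≈ -0.72222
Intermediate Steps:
G(W, R) = -6 + 2*R (G(W, R) = (-3 + R)*2 = -6 + 2*R)
X(D) = 4 (X(D) = -6 + 2*5 = -6 + 10 = 4)
H(r, K) = -21 (H(r, K) = 4 - 25 = -21)
N = 3
m(s, I) = 3
(o(9) + X(35))/(H(53, 7) + m(-7, -16)) = (9 + 4)/(-21 + 3) = 13/(-18) = 13*(-1/18) = -13/18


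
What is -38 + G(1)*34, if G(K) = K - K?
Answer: -38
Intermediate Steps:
G(K) = 0
-38 + G(1)*34 = -38 + 0*34 = -38 + 0 = -38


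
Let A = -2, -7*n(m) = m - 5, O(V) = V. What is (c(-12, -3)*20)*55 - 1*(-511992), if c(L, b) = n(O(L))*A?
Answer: 3546544/7 ≈ 5.0665e+5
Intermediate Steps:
n(m) = 5/7 - m/7 (n(m) = -(m - 5)/7 = -(-5 + m)/7 = 5/7 - m/7)
c(L, b) = -10/7 + 2*L/7 (c(L, b) = (5/7 - L/7)*(-2) = -10/7 + 2*L/7)
(c(-12, -3)*20)*55 - 1*(-511992) = ((-10/7 + (2/7)*(-12))*20)*55 - 1*(-511992) = ((-10/7 - 24/7)*20)*55 + 511992 = -34/7*20*55 + 511992 = -680/7*55 + 511992 = -37400/7 + 511992 = 3546544/7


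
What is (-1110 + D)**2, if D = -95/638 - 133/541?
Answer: 146889476263733641/119134044964 ≈ 1.2330e+6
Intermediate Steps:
D = -136249/345158 (D = -95*1/638 - 133*1/541 = -95/638 - 133/541 = -136249/345158 ≈ -0.39474)
(-1110 + D)**2 = (-1110 - 136249/345158)**2 = (-383261629/345158)**2 = 146889476263733641/119134044964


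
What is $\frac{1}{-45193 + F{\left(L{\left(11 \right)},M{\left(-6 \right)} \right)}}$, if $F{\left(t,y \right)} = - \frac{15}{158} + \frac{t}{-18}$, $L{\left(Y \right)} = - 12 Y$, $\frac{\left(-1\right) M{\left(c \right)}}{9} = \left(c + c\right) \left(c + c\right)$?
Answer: $- \frac{474}{21418051} \approx -2.2131 \cdot 10^{-5}$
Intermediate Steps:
$M{\left(c \right)} = - 36 c^{2}$ ($M{\left(c \right)} = - 9 \left(c + c\right) \left(c + c\right) = - 9 \cdot 2 c 2 c = - 9 \cdot 4 c^{2} = - 36 c^{2}$)
$F{\left(t,y \right)} = - \frac{15}{158} - \frac{t}{18}$ ($F{\left(t,y \right)} = \left(-15\right) \frac{1}{158} + t \left(- \frac{1}{18}\right) = - \frac{15}{158} - \frac{t}{18}$)
$\frac{1}{-45193 + F{\left(L{\left(11 \right)},M{\left(-6 \right)} \right)}} = \frac{1}{-45193 - \left(\frac{15}{158} + \frac{\left(-12\right) 11}{18}\right)} = \frac{1}{-45193 - - \frac{3431}{474}} = \frac{1}{-45193 + \left(- \frac{15}{158} + \frac{22}{3}\right)} = \frac{1}{-45193 + \frac{3431}{474}} = \frac{1}{- \frac{21418051}{474}} = - \frac{474}{21418051}$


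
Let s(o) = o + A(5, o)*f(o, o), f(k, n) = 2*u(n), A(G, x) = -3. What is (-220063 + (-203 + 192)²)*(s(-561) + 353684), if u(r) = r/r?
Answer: -77665259214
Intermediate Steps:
u(r) = 1
f(k, n) = 2 (f(k, n) = 2*1 = 2)
s(o) = -6 + o (s(o) = o - 3*2 = o - 6 = -6 + o)
(-220063 + (-203 + 192)²)*(s(-561) + 353684) = (-220063 + (-203 + 192)²)*((-6 - 561) + 353684) = (-220063 + (-11)²)*(-567 + 353684) = (-220063 + 121)*353117 = -219942*353117 = -77665259214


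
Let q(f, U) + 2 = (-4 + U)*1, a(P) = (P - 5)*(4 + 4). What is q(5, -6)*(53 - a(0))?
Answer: -1116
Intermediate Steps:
a(P) = -40 + 8*P (a(P) = (-5 + P)*8 = -40 + 8*P)
q(f, U) = -6 + U (q(f, U) = -2 + (-4 + U)*1 = -2 + (-4 + U) = -6 + U)
q(5, -6)*(53 - a(0)) = (-6 - 6)*(53 - (-40 + 8*0)) = -12*(53 - (-40 + 0)) = -12*(53 - 1*(-40)) = -12*(53 + 40) = -12*93 = -1116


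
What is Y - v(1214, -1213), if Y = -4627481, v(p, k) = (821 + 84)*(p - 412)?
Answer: -5353291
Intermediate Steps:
v(p, k) = -372860 + 905*p (v(p, k) = 905*(-412 + p) = -372860 + 905*p)
Y - v(1214, -1213) = -4627481 - (-372860 + 905*1214) = -4627481 - (-372860 + 1098670) = -4627481 - 1*725810 = -4627481 - 725810 = -5353291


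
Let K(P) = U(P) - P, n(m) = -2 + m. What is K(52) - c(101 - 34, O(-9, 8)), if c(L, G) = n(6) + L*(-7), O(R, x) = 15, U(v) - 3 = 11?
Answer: 427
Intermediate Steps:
U(v) = 14 (U(v) = 3 + 11 = 14)
K(P) = 14 - P
c(L, G) = 4 - 7*L (c(L, G) = (-2 + 6) + L*(-7) = 4 - 7*L)
K(52) - c(101 - 34, O(-9, 8)) = (14 - 1*52) - (4 - 7*(101 - 34)) = (14 - 52) - (4 - 7*67) = -38 - (4 - 469) = -38 - 1*(-465) = -38 + 465 = 427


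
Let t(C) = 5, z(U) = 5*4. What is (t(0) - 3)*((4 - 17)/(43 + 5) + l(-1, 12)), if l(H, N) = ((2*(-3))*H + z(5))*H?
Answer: -1261/24 ≈ -52.542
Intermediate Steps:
z(U) = 20
l(H, N) = H*(20 - 6*H) (l(H, N) = ((2*(-3))*H + 20)*H = (-6*H + 20)*H = (20 - 6*H)*H = H*(20 - 6*H))
(t(0) - 3)*((4 - 17)/(43 + 5) + l(-1, 12)) = (5 - 3)*((4 - 17)/(43 + 5) + 2*(-1)*(10 - 3*(-1))) = 2*(-13/48 + 2*(-1)*(10 + 3)) = 2*(-13*1/48 + 2*(-1)*13) = 2*(-13/48 - 26) = 2*(-1261/48) = -1261/24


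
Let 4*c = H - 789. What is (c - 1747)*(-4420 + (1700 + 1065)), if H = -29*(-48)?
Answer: 10567175/4 ≈ 2.6418e+6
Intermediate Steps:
H = 1392
c = 603/4 (c = (1392 - 789)/4 = (1/4)*603 = 603/4 ≈ 150.75)
(c - 1747)*(-4420 + (1700 + 1065)) = (603/4 - 1747)*(-4420 + (1700 + 1065)) = -6385*(-4420 + 2765)/4 = -6385/4*(-1655) = 10567175/4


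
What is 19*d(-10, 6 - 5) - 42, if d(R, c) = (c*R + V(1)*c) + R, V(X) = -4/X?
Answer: -498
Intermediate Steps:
d(R, c) = R - 4*c + R*c (d(R, c) = (c*R + (-4/1)*c) + R = (R*c + (-4*1)*c) + R = (R*c - 4*c) + R = (-4*c + R*c) + R = R - 4*c + R*c)
19*d(-10, 6 - 5) - 42 = 19*(-10 - 4*(6 - 5) - 10*(6 - 5)) - 42 = 19*(-10 - 4*1 - 10*1) - 42 = 19*(-10 - 4 - 10) - 42 = 19*(-24) - 42 = -456 - 42 = -498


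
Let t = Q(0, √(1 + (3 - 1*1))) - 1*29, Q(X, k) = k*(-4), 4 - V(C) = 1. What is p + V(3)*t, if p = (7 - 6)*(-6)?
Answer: -93 - 12*√3 ≈ -113.78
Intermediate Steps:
V(C) = 3 (V(C) = 4 - 1*1 = 4 - 1 = 3)
Q(X, k) = -4*k
p = -6 (p = 1*(-6) = -6)
t = -29 - 4*√3 (t = -4*√(1 + (3 - 1*1)) - 1*29 = -4*√(1 + (3 - 1)) - 29 = -4*√(1 + 2) - 29 = -4*√3 - 29 = -29 - 4*√3 ≈ -35.928)
p + V(3)*t = -6 + 3*(-29 - 4*√3) = -6 + (-87 - 12*√3) = -93 - 12*√3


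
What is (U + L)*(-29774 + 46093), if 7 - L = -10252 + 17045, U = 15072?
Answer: 135219234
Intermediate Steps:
L = -6786 (L = 7 - (-10252 + 17045) = 7 - 1*6793 = 7 - 6793 = -6786)
(U + L)*(-29774 + 46093) = (15072 - 6786)*(-29774 + 46093) = 8286*16319 = 135219234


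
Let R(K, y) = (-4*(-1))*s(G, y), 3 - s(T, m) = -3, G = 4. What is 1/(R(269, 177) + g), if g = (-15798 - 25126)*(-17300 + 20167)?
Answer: -1/117329084 ≈ -8.5230e-9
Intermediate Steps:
s(T, m) = 6 (s(T, m) = 3 - 1*(-3) = 3 + 3 = 6)
R(K, y) = 24 (R(K, y) = -4*(-1)*6 = 4*6 = 24)
g = -117329108 (g = -40924*2867 = -117329108)
1/(R(269, 177) + g) = 1/(24 - 117329108) = 1/(-117329084) = -1/117329084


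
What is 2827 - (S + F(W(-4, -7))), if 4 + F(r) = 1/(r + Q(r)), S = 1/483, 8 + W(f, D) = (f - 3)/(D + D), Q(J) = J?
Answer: 2279007/805 ≈ 2831.1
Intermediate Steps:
W(f, D) = -8 + (-3 + f)/(2*D) (W(f, D) = -8 + (f - 3)/(D + D) = -8 + (-3 + f)/((2*D)) = -8 + (-3 + f)*(1/(2*D)) = -8 + (-3 + f)/(2*D))
S = 1/483 ≈ 0.0020704
F(r) = -4 + 1/(2*r) (F(r) = -4 + 1/(r + r) = -4 + 1/(2*r))
2827 - (S + F(W(-4, -7))) = 2827 - (1/483 + (-4 + 1/(2*(((½)*(-3 - 4 - 16*(-7))/(-7)))))) = 2827 - (1/483 + (-4 + 1/(2*(((½)*(-⅐)*(-3 - 4 + 112)))))) = 2827 - (1/483 + (-4 + 1/(2*(((½)*(-⅐)*105))))) = 2827 - (1/483 + (-4 + 1/(2*(-15/2)))) = 2827 - (1/483 + (-4 + (½)*(-2/15))) = 2827 - (1/483 + (-4 - 1/15)) = 2827 - (1/483 - 61/15) = 2827 - 1*(-3272/805) = 2827 + 3272/805 = 2279007/805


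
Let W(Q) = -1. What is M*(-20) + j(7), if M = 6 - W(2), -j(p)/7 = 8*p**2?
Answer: -2884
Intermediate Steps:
j(p) = -56*p**2
M = 7 (M = 6 - 1*(-1) = 6 + 1 = 7)
M*(-20) + j(7) = 7*(-20) - 56*7**2 = -140 - 56*49 = -140 - 2744 = -2884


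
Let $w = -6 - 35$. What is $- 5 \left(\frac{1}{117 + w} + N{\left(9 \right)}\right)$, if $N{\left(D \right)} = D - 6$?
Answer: $- \frac{1145}{76} \approx -15.066$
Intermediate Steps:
$N{\left(D \right)} = -6 + D$ ($N{\left(D \right)} = D - 6 = -6 + D$)
$w = -41$ ($w = -6 - 35 = -41$)
$- 5 \left(\frac{1}{117 + w} + N{\left(9 \right)}\right) = - 5 \left(\frac{1}{117 - 41} + \left(-6 + 9\right)\right) = - 5 \left(\frac{1}{76} + 3\right) = \left(-5\right) \frac{229}{76} = - \frac{1145}{76}$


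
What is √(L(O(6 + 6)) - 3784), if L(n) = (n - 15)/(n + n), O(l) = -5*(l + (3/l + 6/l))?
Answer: I*√4373590/34 ≈ 61.509*I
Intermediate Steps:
O(l) = -45/l - 5*l (O(l) = -5*(l + 9/l) = -45/l - 5*l)
L(n) = (-15 + n)/(2*n) (L(n) = (-15 + n)/((2*n)) = (-15 + n)*(1/(2*n)) = (-15 + n)/(2*n))
√(L(O(6 + 6)) - 3784) = √((-15 + (-45/(6 + 6) - 5*(6 + 6)))/(2*(-45/(6 + 6) - 5*(6 + 6))) - 3784) = √((-15 + (-45/12 - 5*12))/(2*(-45/12 - 5*12)) - 3784) = √((-15 + (-45*1/12 - 60))/(2*(-45*1/12 - 60)) - 3784) = √((-15 + (-15/4 - 60))/(2*(-15/4 - 60)) - 3784) = √((-15 - 255/4)/(2*(-255/4)) - 3784) = √((½)*(-4/255)*(-315/4) - 3784) = √(21/34 - 3784) = √(-128635/34) = I*√4373590/34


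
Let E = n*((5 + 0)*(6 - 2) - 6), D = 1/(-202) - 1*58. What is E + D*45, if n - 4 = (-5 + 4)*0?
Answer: -515953/202 ≈ -2554.2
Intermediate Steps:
D = -11717/202 (D = 1*(-1/202) - 58 = -1/202 - 58 = -11717/202 ≈ -58.005)
n = 4 (n = 4 + (-5 + 4)*0 = 4 - 1*0 = 4 + 0 = 4)
E = 56 (E = 4*((5 + 0)*(6 - 2) - 6) = 4*(5*4 - 6) = 4*(20 - 6) = 4*14 = 56)
E + D*45 = 56 - 11717/202*45 = 56 - 527265/202 = -515953/202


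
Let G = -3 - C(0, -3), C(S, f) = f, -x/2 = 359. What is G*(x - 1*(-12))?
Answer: 0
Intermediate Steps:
x = -718 (x = -2*359 = -718)
G = 0 (G = -3 - 1*(-3) = -3 + 3 = 0)
G*(x - 1*(-12)) = 0*(-718 - 1*(-12)) = 0*(-718 + 12) = 0*(-706) = 0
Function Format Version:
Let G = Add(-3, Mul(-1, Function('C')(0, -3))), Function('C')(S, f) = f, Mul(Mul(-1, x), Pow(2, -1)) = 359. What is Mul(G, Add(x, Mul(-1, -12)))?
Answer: 0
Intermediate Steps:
x = -718 (x = Mul(-2, 359) = -718)
G = 0 (G = Add(-3, Mul(-1, -3)) = Add(-3, 3) = 0)
Mul(G, Add(x, Mul(-1, -12))) = Mul(0, Add(-718, Mul(-1, -12))) = Mul(0, Add(-718, 12)) = Mul(0, -706) = 0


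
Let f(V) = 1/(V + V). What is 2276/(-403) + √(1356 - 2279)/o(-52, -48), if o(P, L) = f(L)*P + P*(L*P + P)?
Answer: -2276/403 - 24*I*√923/3050099 ≈ -5.6476 - 0.00023906*I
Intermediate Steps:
f(V) = 1/(2*V)
o(P, L) = P*(P + L*P) + P/(2*L) (o(P, L) = (1/(2*L))*P + P*(L*P + P) = P/(2*L) + P*(P + L*P) = P*(P + L*P) + P/(2*L))
2276/(-403) + √(1356 - 2279)/o(-52, -48) = 2276/(-403) + √(1356 - 2279)/((-52)² - 48*(-52)² + (½)*(-52)/(-48)) = 2276*(-1/403) + √(-923)/(2704 - 48*2704 + (½)*(-52)*(-1/48)) = -2276/403 + (I*√923)/(2704 - 129792 + 13/24) = -2276/403 + (I*√923)/(-3050099/24) = -2276/403 + (I*√923)*(-24/3050099) = -2276/403 - 24*I*√923/3050099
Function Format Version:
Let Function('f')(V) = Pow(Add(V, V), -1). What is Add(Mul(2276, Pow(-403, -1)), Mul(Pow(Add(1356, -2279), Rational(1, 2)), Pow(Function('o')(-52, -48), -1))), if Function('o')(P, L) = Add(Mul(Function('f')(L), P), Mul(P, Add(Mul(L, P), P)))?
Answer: Add(Rational(-2276, 403), Mul(Rational(-24, 3050099), I, Pow(923, Rational(1, 2)))) ≈ Add(-5.6476, Mul(-0.00023906, I))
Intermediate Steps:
Function('f')(V) = Mul(Rational(1, 2), Pow(V, -1)) (Function('f')(V) = Pow(Mul(2, V), -1) = Mul(Rational(1, 2), Pow(V, -1)))
Function('o')(P, L) = Add(Mul(P, Add(P, Mul(L, P))), Mul(Rational(1, 2), P, Pow(L, -1))) (Function('o')(P, L) = Add(Mul(Mul(Rational(1, 2), Pow(L, -1)), P), Mul(P, Add(Mul(L, P), P))) = Add(Mul(Rational(1, 2), P, Pow(L, -1)), Mul(P, Add(P, Mul(L, P)))) = Add(Mul(P, Add(P, Mul(L, P))), Mul(Rational(1, 2), P, Pow(L, -1))))
Add(Mul(2276, Pow(-403, -1)), Mul(Pow(Add(1356, -2279), Rational(1, 2)), Pow(Function('o')(-52, -48), -1))) = Add(Mul(2276, Pow(-403, -1)), Mul(Pow(Add(1356, -2279), Rational(1, 2)), Pow(Add(Pow(-52, 2), Mul(-48, Pow(-52, 2)), Mul(Rational(1, 2), -52, Pow(-48, -1))), -1))) = Add(Mul(2276, Rational(-1, 403)), Mul(Pow(-923, Rational(1, 2)), Pow(Add(2704, Mul(-48, 2704), Mul(Rational(1, 2), -52, Rational(-1, 48))), -1))) = Add(Rational(-2276, 403), Mul(Mul(I, Pow(923, Rational(1, 2))), Pow(Add(2704, -129792, Rational(13, 24)), -1))) = Add(Rational(-2276, 403), Mul(Mul(I, Pow(923, Rational(1, 2))), Pow(Rational(-3050099, 24), -1))) = Add(Rational(-2276, 403), Mul(Mul(I, Pow(923, Rational(1, 2))), Rational(-24, 3050099))) = Add(Rational(-2276, 403), Mul(Rational(-24, 3050099), I, Pow(923, Rational(1, 2))))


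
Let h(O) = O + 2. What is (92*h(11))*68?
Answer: 81328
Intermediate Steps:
h(O) = 2 + O
(92*h(11))*68 = (92*(2 + 11))*68 = (92*13)*68 = 1196*68 = 81328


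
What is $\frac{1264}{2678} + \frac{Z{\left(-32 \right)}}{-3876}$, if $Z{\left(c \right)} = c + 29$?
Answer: $\frac{817883}{1729988} \approx 0.47277$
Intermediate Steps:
$Z{\left(c \right)} = 29 + c$
$\frac{1264}{2678} + \frac{Z{\left(-32 \right)}}{-3876} = \frac{1264}{2678} + \frac{29 - 32}{-3876} = 1264 \cdot \frac{1}{2678} - - \frac{1}{1292} = \frac{632}{1339} + \frac{1}{1292} = \frac{817883}{1729988}$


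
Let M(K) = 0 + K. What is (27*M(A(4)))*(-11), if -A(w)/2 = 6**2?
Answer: 21384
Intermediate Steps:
A(w) = -72 (A(w) = -2*6**2 = -2*36 = -72)
M(K) = K
(27*M(A(4)))*(-11) = (27*(-72))*(-11) = -1944*(-11) = 21384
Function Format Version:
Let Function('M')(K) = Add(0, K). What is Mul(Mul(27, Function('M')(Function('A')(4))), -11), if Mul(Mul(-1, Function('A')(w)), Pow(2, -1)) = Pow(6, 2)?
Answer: 21384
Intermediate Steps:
Function('A')(w) = -72 (Function('A')(w) = Mul(-2, Pow(6, 2)) = Mul(-2, 36) = -72)
Function('M')(K) = K
Mul(Mul(27, Function('M')(Function('A')(4))), -11) = Mul(Mul(27, -72), -11) = Mul(-1944, -11) = 21384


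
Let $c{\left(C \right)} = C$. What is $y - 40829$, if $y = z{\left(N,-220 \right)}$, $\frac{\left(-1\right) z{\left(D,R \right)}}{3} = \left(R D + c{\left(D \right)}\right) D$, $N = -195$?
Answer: $24941596$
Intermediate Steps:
$z{\left(D,R \right)} = - 3 D \left(D + D R\right)$ ($z{\left(D,R \right)} = - 3 \left(R D + D\right) D = - 3 \left(D R + D\right) D = - 3 \left(D + D R\right) D = - 3 D \left(D + D R\right)$)
$y = 24982425$ ($y = - 3 \left(-195\right)^{2} \left(1 - 220\right) = \left(-3\right) 38025 \left(-219\right) = 24982425$)
$y - 40829 = 24982425 - 40829 = 24941596$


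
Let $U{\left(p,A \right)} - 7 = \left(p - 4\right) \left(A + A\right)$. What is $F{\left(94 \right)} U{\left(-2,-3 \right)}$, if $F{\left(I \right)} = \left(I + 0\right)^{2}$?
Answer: $379948$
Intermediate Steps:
$U{\left(p,A \right)} = 7 + 2 A \left(-4 + p\right)$ ($U{\left(p,A \right)} = 7 + \left(p - 4\right) \left(A + A\right) = 7 + \left(-4 + p\right) 2 A = 7 + 2 A \left(-4 + p\right)$)
$F{\left(I \right)} = I^{2}$
$F{\left(94 \right)} U{\left(-2,-3 \right)} = 94^{2} \left(7 - -24 + 2 \left(-3\right) \left(-2\right)\right) = 8836 \left(7 + 24 + 12\right) = 8836 \cdot 43 = 379948$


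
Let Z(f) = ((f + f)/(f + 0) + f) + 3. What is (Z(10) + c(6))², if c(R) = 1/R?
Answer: 8281/36 ≈ 230.03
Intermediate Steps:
Z(f) = 5 + f (Z(f) = ((2*f)/f + f) + 3 = (2 + f) + 3 = 5 + f)
(Z(10) + c(6))² = ((5 + 10) + 1/6)² = (15 + ⅙)² = (91/6)² = 8281/36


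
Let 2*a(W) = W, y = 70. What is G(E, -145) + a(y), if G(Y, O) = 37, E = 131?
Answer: 72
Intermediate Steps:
a(W) = W/2
G(E, -145) + a(y) = 37 + (1/2)*70 = 37 + 35 = 72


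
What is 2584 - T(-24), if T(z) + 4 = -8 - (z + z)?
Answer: 2548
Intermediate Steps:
T(z) = -12 - 2*z (T(z) = -4 + (-8 - (z + z)) = -4 + (-8 - 2*z) = -12 - 2*z)
2584 - T(-24) = 2584 - (-12 - 2*(-24)) = 2584 - (-12 + 48) = 2584 - 1*36 = 2584 - 36 = 2548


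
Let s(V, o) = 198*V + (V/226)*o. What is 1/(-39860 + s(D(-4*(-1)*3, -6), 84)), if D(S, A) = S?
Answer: -113/4235188 ≈ -2.6681e-5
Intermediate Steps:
s(V, o) = 198*V + V*o/226 (s(V, o) = 198*V + (V*(1/226))*o = 198*V + (V/226)*o = 198*V + V*o/226)
1/(-39860 + s(D(-4*(-1)*3, -6), 84)) = 1/(-39860 + (-4*(-1)*3)*(44748 + 84)/226) = 1/(-39860 + (1/226)*(4*3)*44832) = 1/(-39860 + (1/226)*12*44832) = 1/(-39860 + 268992/113) = 1/(-4235188/113) = -113/4235188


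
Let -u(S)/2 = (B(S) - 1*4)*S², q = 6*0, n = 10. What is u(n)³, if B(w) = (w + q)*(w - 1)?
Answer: -5088448000000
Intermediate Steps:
q = 0
B(w) = w*(-1 + w) (B(w) = (w + 0)*(w - 1) = w*(-1 + w))
u(S) = -2*S²*(-4 + S*(-1 + S)) (u(S) = -2*(S*(-1 + S) - 1*4)*S² = -2*(S*(-1 + S) - 4)*S² = -2*(-4 + S*(-1 + S))*S² = -2*S²*(-4 + S*(-1 + S)))
u(n)³ = (2*10²*(4 + 10 - 1*10²))³ = (2*100*(4 + 10 - 1*100))³ = (2*100*(4 + 10 - 100))³ = (2*100*(-86))³ = (-17200)³ = -5088448000000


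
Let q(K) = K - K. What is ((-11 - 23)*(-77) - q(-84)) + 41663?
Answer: 44281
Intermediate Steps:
q(K) = 0
((-11 - 23)*(-77) - q(-84)) + 41663 = ((-11 - 23)*(-77) - 1*0) + 41663 = (-34*(-77) + 0) + 41663 = (2618 + 0) + 41663 = 2618 + 41663 = 44281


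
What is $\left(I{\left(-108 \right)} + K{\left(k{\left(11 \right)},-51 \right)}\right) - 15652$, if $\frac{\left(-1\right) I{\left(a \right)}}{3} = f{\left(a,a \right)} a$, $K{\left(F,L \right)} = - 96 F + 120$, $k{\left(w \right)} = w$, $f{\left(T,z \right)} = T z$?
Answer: $3762548$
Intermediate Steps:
$K{\left(F,L \right)} = 120 - 96 F$
$I{\left(a \right)} = - 3 a^{3}$ ($I{\left(a \right)} = - 3 a a a = - 3 a^{2} a = - 3 a^{3}$)
$\left(I{\left(-108 \right)} + K{\left(k{\left(11 \right)},-51 \right)}\right) - 15652 = \left(- 3 \left(-108\right)^{3} + \left(120 - 1056\right)\right) - 15652 = \left(\left(-3\right) \left(-1259712\right) + \left(120 - 1056\right)\right) - 15652 = \left(3779136 - 936\right) - 15652 = 3778200 - 15652 = 3762548$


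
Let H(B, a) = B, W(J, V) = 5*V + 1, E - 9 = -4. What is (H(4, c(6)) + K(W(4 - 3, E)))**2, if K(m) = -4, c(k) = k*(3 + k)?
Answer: 0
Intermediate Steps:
E = 5 (E = 9 - 4 = 5)
W(J, V) = 1 + 5*V
(H(4, c(6)) + K(W(4 - 3, E)))**2 = (4 - 4)**2 = 0**2 = 0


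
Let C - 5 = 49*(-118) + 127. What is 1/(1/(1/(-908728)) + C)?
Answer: -1/914378 ≈ -1.0936e-6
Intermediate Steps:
C = -5650 (C = 5 + (49*(-118) + 127) = 5 + (-5782 + 127) = 5 - 5655 = -5650)
1/(1/(1/(-908728)) + C) = 1/(1/(1/(-908728)) - 5650) = 1/(1/(-1/908728) - 5650) = 1/(-908728 - 5650) = 1/(-914378) = -1/914378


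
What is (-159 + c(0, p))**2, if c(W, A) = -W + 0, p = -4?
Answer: 25281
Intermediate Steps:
c(W, A) = -W
(-159 + c(0, p))**2 = (-159 - 1*0)**2 = (-159 + 0)**2 = (-159)**2 = 25281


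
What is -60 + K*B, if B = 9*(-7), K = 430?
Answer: -27150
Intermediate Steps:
B = -63
-60 + K*B = -60 + 430*(-63) = -60 - 27090 = -27150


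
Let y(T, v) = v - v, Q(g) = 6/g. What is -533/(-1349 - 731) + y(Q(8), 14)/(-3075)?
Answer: 41/160 ≈ 0.25625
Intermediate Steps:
y(T, v) = 0
-533/(-1349 - 731) + y(Q(8), 14)/(-3075) = -533/(-1349 - 731) + 0/(-3075) = -533/(-2080) + 0*(-1/3075) = -533*(-1/2080) + 0 = 41/160 + 0 = 41/160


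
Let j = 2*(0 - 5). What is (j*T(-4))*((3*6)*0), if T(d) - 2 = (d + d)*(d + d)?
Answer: 0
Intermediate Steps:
T(d) = 2 + 4*d**2 (T(d) = 2 + (d + d)*(d + d) = 2 + (2*d)*(2*d) = 2 + 4*d**2)
j = -10 (j = 2*(-5) = -10)
(j*T(-4))*((3*6)*0) = (-10*(2 + 4*(-4)**2))*((3*6)*0) = (-10*(2 + 4*16))*(18*0) = -10*(2 + 64)*0 = -10*66*0 = -660*0 = 0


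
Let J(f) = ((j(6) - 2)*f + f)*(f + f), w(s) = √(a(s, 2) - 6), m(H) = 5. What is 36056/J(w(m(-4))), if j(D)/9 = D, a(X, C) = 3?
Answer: -18028/159 ≈ -113.38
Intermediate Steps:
j(D) = 9*D
w(s) = I*√3 (w(s) = √(3 - 6) = √(-3) = I*√3)
J(f) = 106*f² (J(f) = ((9*6 - 2)*f + f)*(f + f) = ((54 - 2)*f + f)*(2*f) = (52*f + f)*(2*f) = (53*f)*(2*f) = 106*f²)
36056/J(w(m(-4))) = 36056/((106*(I*√3)²)) = 36056/((106*(-3))) = 36056/(-318) = 36056*(-1/318) = -18028/159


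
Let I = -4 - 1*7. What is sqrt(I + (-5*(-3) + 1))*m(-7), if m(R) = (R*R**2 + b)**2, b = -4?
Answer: 120409*sqrt(5) ≈ 2.6924e+5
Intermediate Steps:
I = -11 (I = -4 - 7 = -11)
m(R) = (-4 + R**3)**2 (m(R) = (R*R**2 - 4)**2 = (R**3 - 4)**2 = (-4 + R**3)**2)
sqrt(I + (-5*(-3) + 1))*m(-7) = sqrt(-11 + (-5*(-3) + 1))*(-4 + (-7)**3)**2 = sqrt(-11 + (15 + 1))*(-4 - 343)**2 = sqrt(-11 + 16)*(-347)**2 = sqrt(5)*120409 = 120409*sqrt(5)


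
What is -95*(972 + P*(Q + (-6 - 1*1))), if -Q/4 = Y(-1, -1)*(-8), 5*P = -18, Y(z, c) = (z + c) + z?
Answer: -127566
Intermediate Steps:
Y(z, c) = c + 2*z (Y(z, c) = (c + z) + z = c + 2*z)
P = -18/5 (P = (⅕)*(-18) = -18/5 ≈ -3.6000)
Q = -96 (Q = -4*(-1 + 2*(-1))*(-8) = -4*(-1 - 2)*(-8) = -(-12)*(-8) = -4*24 = -96)
-95*(972 + P*(Q + (-6 - 1*1))) = -95*(972 - 18*(-96 + (-6 - 1*1))/5) = -95*(972 - 18*(-96 + (-6 - 1))/5) = -95*(972 - 18*(-96 - 7)/5) = -95*(972 - 18/5*(-103)) = -95*(972 + 1854/5) = -95*6714/5 = -127566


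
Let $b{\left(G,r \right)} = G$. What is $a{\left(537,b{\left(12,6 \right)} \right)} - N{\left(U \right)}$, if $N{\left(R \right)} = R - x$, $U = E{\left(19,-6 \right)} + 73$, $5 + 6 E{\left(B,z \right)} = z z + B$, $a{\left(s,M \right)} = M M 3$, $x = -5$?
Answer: $\frac{1037}{3} \approx 345.67$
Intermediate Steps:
$a{\left(s,M \right)} = 3 M^{2}$ ($a{\left(s,M \right)} = M^{2} \cdot 3 = 3 M^{2}$)
$E{\left(B,z \right)} = - \frac{5}{6} + \frac{B}{6} + \frac{z^{2}}{6}$ ($E{\left(B,z \right)} = - \frac{5}{6} + \frac{z z + B}{6} = - \frac{5}{6} + \frac{z^{2} + B}{6} = - \frac{5}{6} + \frac{B + z^{2}}{6} = - \frac{5}{6} + \left(\frac{B}{6} + \frac{z^{2}}{6}\right) = - \frac{5}{6} + \frac{B}{6} + \frac{z^{2}}{6}$)
$U = \frac{244}{3}$ ($U = \left(- \frac{5}{6} + \frac{1}{6} \cdot 19 + \frac{\left(-6\right)^{2}}{6}\right) + 73 = \left(- \frac{5}{6} + \frac{19}{6} + \frac{1}{6} \cdot 36\right) + 73 = \left(- \frac{5}{6} + \frac{19}{6} + 6\right) + 73 = \frac{25}{3} + 73 = \frac{244}{3} \approx 81.333$)
$N{\left(R \right)} = 5 + R$ ($N{\left(R \right)} = R - -5 = R + 5 = 5 + R$)
$a{\left(537,b{\left(12,6 \right)} \right)} - N{\left(U \right)} = 3 \cdot 12^{2} - \left(5 + \frac{244}{3}\right) = 3 \cdot 144 - \frac{259}{3} = 432 - \frac{259}{3} = \frac{1037}{3}$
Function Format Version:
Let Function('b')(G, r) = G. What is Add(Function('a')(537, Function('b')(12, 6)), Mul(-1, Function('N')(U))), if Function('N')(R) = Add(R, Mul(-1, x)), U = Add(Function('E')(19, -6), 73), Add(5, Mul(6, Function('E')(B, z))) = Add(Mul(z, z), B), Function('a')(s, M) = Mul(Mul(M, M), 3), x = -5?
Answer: Rational(1037, 3) ≈ 345.67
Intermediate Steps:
Function('a')(s, M) = Mul(3, Pow(M, 2)) (Function('a')(s, M) = Mul(Pow(M, 2), 3) = Mul(3, Pow(M, 2)))
Function('E')(B, z) = Add(Rational(-5, 6), Mul(Rational(1, 6), B), Mul(Rational(1, 6), Pow(z, 2))) (Function('E')(B, z) = Add(Rational(-5, 6), Mul(Rational(1, 6), Add(Mul(z, z), B))) = Add(Rational(-5, 6), Mul(Rational(1, 6), Add(Pow(z, 2), B))) = Add(Rational(-5, 6), Mul(Rational(1, 6), Add(B, Pow(z, 2)))) = Add(Rational(-5, 6), Add(Mul(Rational(1, 6), B), Mul(Rational(1, 6), Pow(z, 2)))) = Add(Rational(-5, 6), Mul(Rational(1, 6), B), Mul(Rational(1, 6), Pow(z, 2))))
U = Rational(244, 3) (U = Add(Add(Rational(-5, 6), Mul(Rational(1, 6), 19), Mul(Rational(1, 6), Pow(-6, 2))), 73) = Add(Add(Rational(-5, 6), Rational(19, 6), Mul(Rational(1, 6), 36)), 73) = Add(Add(Rational(-5, 6), Rational(19, 6), 6), 73) = Add(Rational(25, 3), 73) = Rational(244, 3) ≈ 81.333)
Function('N')(R) = Add(5, R) (Function('N')(R) = Add(R, Mul(-1, -5)) = Add(R, 5) = Add(5, R))
Add(Function('a')(537, Function('b')(12, 6)), Mul(-1, Function('N')(U))) = Add(Mul(3, Pow(12, 2)), Mul(-1, Add(5, Rational(244, 3)))) = Add(Mul(3, 144), Mul(-1, Rational(259, 3))) = Add(432, Rational(-259, 3)) = Rational(1037, 3)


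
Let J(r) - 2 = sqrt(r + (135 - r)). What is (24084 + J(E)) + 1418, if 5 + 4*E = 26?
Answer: 25504 + 3*sqrt(15) ≈ 25516.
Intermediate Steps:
E = 21/4 (E = -5/4 + (1/4)*26 = -5/4 + 13/2 = 21/4 ≈ 5.2500)
J(r) = 2 + 3*sqrt(15) (J(r) = 2 + sqrt(r + (135 - r)) = 2 + sqrt(135) = 2 + 3*sqrt(15))
(24084 + J(E)) + 1418 = (24084 + (2 + 3*sqrt(15))) + 1418 = (24086 + 3*sqrt(15)) + 1418 = 25504 + 3*sqrt(15)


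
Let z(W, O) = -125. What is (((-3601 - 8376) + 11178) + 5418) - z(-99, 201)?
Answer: 4744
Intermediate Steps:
(((-3601 - 8376) + 11178) + 5418) - z(-99, 201) = (((-3601 - 8376) + 11178) + 5418) - 1*(-125) = ((-11977 + 11178) + 5418) + 125 = (-799 + 5418) + 125 = 4619 + 125 = 4744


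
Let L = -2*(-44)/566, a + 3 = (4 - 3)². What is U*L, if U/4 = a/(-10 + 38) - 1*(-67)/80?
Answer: 4719/9905 ≈ 0.47643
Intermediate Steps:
a = -2 (a = -3 + (4 - 3)² = -3 + 1² = -3 + 1 = -2)
L = 44/283 (L = 88*(1/566) = 44/283 ≈ 0.15548)
U = 429/140 (U = 4*(-2/(-10 + 38) - 1*(-67)/80) = 4*(-2/28 + 67*(1/80)) = 4*(-2*1/28 + 67/80) = 4*(-1/14 + 67/80) = 4*(429/560) = 429/140 ≈ 3.0643)
U*L = (429/140)*(44/283) = 4719/9905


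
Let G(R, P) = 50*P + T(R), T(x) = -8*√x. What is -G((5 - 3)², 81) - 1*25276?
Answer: -29310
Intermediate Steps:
G(R, P) = -8*√R + 50*P (G(R, P) = 50*P - 8*√R = -8*√R + 50*P)
-G((5 - 3)², 81) - 1*25276 = -(-8*√((5 - 3)²) + 50*81) - 1*25276 = -(-8*√(2²) + 4050) - 25276 = -(-8*√4 + 4050) - 25276 = -(-8*2 + 4050) - 25276 = -(-16 + 4050) - 25276 = -1*4034 - 25276 = -4034 - 25276 = -29310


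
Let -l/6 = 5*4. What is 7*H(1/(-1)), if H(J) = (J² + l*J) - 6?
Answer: 805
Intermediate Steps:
l = -120 (l = -30*4 = -6*20 = -120)
H(J) = -6 + J² - 120*J (H(J) = (J² - 120*J) - 6 = -6 + J² - 120*J)
7*H(1/(-1)) = 7*(-6 + (1/(-1))² - 120/(-1)) = 7*(-6 + (-1)² - 120*(-1)) = 7*(-6 + 1 + 120) = 7*115 = 805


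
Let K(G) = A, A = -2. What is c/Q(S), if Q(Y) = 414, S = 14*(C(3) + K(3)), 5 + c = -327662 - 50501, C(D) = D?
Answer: -63028/69 ≈ -913.45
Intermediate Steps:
K(G) = -2
c = -378168 (c = -5 + (-327662 - 50501) = -5 - 378163 = -378168)
S = 14 (S = 14*(3 - 2) = 14*1 = 14)
c/Q(S) = -378168/414 = -378168*1/414 = -63028/69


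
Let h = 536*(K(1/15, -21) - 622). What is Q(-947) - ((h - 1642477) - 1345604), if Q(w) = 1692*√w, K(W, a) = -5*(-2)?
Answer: 3316113 + 1692*I*√947 ≈ 3.3161e+6 + 52069.0*I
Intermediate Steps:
K(W, a) = 10
h = -328032 (h = 536*(10 - 622) = 536*(-612) = -328032)
Q(-947) - ((h - 1642477) - 1345604) = 1692*√(-947) - ((-328032 - 1642477) - 1345604) = 1692*(I*√947) - (-1970509 - 1345604) = 1692*I*√947 - 1*(-3316113) = 1692*I*√947 + 3316113 = 3316113 + 1692*I*√947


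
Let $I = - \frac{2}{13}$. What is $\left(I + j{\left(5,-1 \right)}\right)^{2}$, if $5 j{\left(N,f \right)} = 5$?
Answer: $\frac{121}{169} \approx 0.71598$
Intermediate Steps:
$j{\left(N,f \right)} = 1$ ($j{\left(N,f \right)} = \frac{1}{5} \cdot 5 = 1$)
$I = - \frac{2}{13}$ ($I = \left(-2\right) \frac{1}{13} = - \frac{2}{13} \approx -0.15385$)
$\left(I + j{\left(5,-1 \right)}\right)^{2} = \left(- \frac{2}{13} + 1\right)^{2} = \left(\frac{11}{13}\right)^{2} = \frac{121}{169}$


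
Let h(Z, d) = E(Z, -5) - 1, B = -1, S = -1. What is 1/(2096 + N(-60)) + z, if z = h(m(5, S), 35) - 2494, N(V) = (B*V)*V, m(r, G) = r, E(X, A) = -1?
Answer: -3753985/1504 ≈ -2496.0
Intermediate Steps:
N(V) = -V² (N(V) = (-V)*V = -V²)
h(Z, d) = -2 (h(Z, d) = -1 - 1 = -2)
z = -2496 (z = -2 - 2494 = -2496)
1/(2096 + N(-60)) + z = 1/(2096 - 1*(-60)²) - 2496 = 1/(2096 - 1*3600) - 2496 = 1/(2096 - 3600) - 2496 = 1/(-1504) - 2496 = -1/1504 - 2496 = -3753985/1504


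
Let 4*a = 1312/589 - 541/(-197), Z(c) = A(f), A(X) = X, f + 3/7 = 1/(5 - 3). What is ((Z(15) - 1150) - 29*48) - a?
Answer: -8262572533/3248924 ≈ -2543.2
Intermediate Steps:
f = 1/14 (f = -3/7 + 1/(5 - 3) = -3/7 + 1/2 = -3/7 + ½ = 1/14 ≈ 0.071429)
Z(c) = 1/14
a = 577113/464132 (a = (1312/589 - 541/(-197))/4 = (1312*(1/589) - 541*(-1/197))/4 = (1312/589 + 541/197)/4 = (¼)*(577113/116033) = 577113/464132 ≈ 1.2434)
((Z(15) - 1150) - 29*48) - a = ((1/14 - 1150) - 29*48) - 1*577113/464132 = (-16099/14 - 1392) - 577113/464132 = -35587/14 - 577113/464132 = -8262572533/3248924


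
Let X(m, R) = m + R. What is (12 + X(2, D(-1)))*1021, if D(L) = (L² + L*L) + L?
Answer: 15315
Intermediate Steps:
D(L) = L + 2*L² (D(L) = (L² + L²) + L = 2*L² + L = L + 2*L²)
X(m, R) = R + m
(12 + X(2, D(-1)))*1021 = (12 + (-(1 + 2*(-1)) + 2))*1021 = (12 + (-(1 - 2) + 2))*1021 = (12 + (-1*(-1) + 2))*1021 = (12 + (1 + 2))*1021 = (12 + 3)*1021 = 15*1021 = 15315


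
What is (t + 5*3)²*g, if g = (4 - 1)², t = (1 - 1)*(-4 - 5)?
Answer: 2025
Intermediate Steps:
t = 0 (t = 0*(-9) = 0)
g = 9 (g = 3² = 9)
(t + 5*3)²*g = (0 + 5*3)²*9 = (0 + 15)²*9 = 15²*9 = 225*9 = 2025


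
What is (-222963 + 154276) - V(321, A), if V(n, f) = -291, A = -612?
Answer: -68396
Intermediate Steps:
(-222963 + 154276) - V(321, A) = (-222963 + 154276) - 1*(-291) = -68687 + 291 = -68396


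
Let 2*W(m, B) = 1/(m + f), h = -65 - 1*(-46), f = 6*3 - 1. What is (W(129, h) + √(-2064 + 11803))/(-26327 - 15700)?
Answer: -1/12271884 - √9739/42027 ≈ -0.0023482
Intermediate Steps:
f = 17 (f = 18 - 1 = 17)
h = -19 (h = -65 + 46 = -19)
W(m, B) = 1/(2*(17 + m)) (W(m, B) = 1/(2*(m + 17)) = 1/(2*(17 + m)))
(W(129, h) + √(-2064 + 11803))/(-26327 - 15700) = (1/(2*(17 + 129)) + √(-2064 + 11803))/(-26327 - 15700) = ((½)/146 + √9739)/(-42027) = ((½)*(1/146) + √9739)*(-1/42027) = (1/292 + √9739)*(-1/42027) = -1/12271884 - √9739/42027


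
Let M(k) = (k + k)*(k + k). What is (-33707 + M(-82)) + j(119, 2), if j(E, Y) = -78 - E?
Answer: -7008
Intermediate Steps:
M(k) = 4*k**2 (M(k) = (2*k)*(2*k) = 4*k**2)
(-33707 + M(-82)) + j(119, 2) = (-33707 + 4*(-82)**2) + (-78 - 1*119) = (-33707 + 4*6724) + (-78 - 119) = (-33707 + 26896) - 197 = -6811 - 197 = -7008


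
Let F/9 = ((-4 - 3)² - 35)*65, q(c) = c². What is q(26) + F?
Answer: 8866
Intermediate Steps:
F = 8190 (F = 9*(((-4 - 3)² - 35)*65) = 9*(((-7)² - 35)*65) = 9*((49 - 35)*65) = 9*(14*65) = 9*910 = 8190)
q(26) + F = 26² + 8190 = 676 + 8190 = 8866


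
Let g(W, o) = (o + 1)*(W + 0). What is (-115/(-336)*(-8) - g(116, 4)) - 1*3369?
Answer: -165973/42 ≈ -3951.7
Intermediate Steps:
g(W, o) = W*(1 + o) (g(W, o) = (1 + o)*W = W*(1 + o))
(-115/(-336)*(-8) - g(116, 4)) - 1*3369 = (-115/(-336)*(-8) - 116*(1 + 4)) - 1*3369 = (-115*(-1/336)*(-8) - 116*5) - 3369 = ((115/336)*(-8) - 1*580) - 3369 = (-115/42 - 580) - 3369 = -24475/42 - 3369 = -165973/42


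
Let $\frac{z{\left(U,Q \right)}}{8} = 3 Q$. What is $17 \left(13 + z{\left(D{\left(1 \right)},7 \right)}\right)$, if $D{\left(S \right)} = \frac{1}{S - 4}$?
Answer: $3077$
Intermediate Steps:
$D{\left(S \right)} = \frac{1}{-4 + S}$
$z{\left(U,Q \right)} = 24 Q$ ($z{\left(U,Q \right)} = 8 \cdot 3 Q = 24 Q$)
$17 \left(13 + z{\left(D{\left(1 \right)},7 \right)}\right) = 17 \left(13 + 24 \cdot 7\right) = 17 \left(13 + 168\right) = 17 \cdot 181 = 3077$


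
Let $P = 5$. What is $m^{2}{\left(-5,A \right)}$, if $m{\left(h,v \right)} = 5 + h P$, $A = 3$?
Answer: $400$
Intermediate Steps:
$m{\left(h,v \right)} = 5 + 5 h$ ($m{\left(h,v \right)} = 5 + h 5 = 5 + 5 h$)
$m^{2}{\left(-5,A \right)} = \left(5 + 5 \left(-5\right)\right)^{2} = \left(5 - 25\right)^{2} = \left(-20\right)^{2} = 400$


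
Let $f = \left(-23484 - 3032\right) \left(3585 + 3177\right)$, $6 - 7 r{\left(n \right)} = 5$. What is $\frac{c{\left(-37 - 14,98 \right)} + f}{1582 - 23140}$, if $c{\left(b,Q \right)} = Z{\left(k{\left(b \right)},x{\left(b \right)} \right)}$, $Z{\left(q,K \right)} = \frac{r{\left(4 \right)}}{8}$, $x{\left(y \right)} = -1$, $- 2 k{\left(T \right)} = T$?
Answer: $\frac{10040866751}{1207248} \approx 8317.2$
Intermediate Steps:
$r{\left(n \right)} = \frac{1}{7}$ ($r{\left(n \right)} = \frac{6}{7} - \frac{5}{7} = \frac{1}{7}$)
$k{\left(T \right)} = - \frac{T}{2}$
$Z{\left(q,K \right)} = \frac{1}{56}$ ($Z{\left(q,K \right)} = \frac{1}{7 \cdot 8} = \frac{1}{7} \cdot \frac{1}{8} = \frac{1}{56}$)
$c{\left(b,Q \right)} = \frac{1}{56}$
$f = -179301192$ ($f = \left(-26516\right) 6762 = -179301192$)
$\frac{c{\left(-37 - 14,98 \right)} + f}{1582 - 23140} = \frac{\frac{1}{56} - 179301192}{1582 - 23140} = - \frac{10040866751}{56 \left(-21558\right)} = \left(- \frac{10040866751}{56}\right) \left(- \frac{1}{21558}\right) = \frac{10040866751}{1207248}$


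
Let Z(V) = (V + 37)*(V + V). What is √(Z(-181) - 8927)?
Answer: √43201 ≈ 207.85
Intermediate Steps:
Z(V) = 2*V*(37 + V) (Z(V) = (37 + V)*(2*V) = 2*V*(37 + V))
√(Z(-181) - 8927) = √(2*(-181)*(37 - 181) - 8927) = √(2*(-181)*(-144) - 8927) = √(52128 - 8927) = √43201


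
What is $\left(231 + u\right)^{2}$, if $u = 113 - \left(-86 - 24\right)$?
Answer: $206116$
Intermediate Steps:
$u = 223$ ($u = 113 - \left(-86 - 24\right) = 113 - -110 = 113 + 110 = 223$)
$\left(231 + u\right)^{2} = \left(231 + 223\right)^{2} = 454^{2} = 206116$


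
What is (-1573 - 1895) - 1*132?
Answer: -3600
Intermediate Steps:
(-1573 - 1895) - 1*132 = -3468 - 132 = -3600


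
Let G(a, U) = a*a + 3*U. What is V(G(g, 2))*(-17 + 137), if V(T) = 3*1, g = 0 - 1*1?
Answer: 360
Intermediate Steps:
g = -1 (g = 0 - 1 = -1)
G(a, U) = a² + 3*U
V(T) = 3
V(G(g, 2))*(-17 + 137) = 3*(-17 + 137) = 3*120 = 360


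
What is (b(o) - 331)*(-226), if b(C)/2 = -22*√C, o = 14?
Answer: 74806 + 9944*√14 ≈ 1.1201e+5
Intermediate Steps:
b(C) = -44*√C (b(C) = 2*(-22*√C) = -44*√C)
(b(o) - 331)*(-226) = (-44*√14 - 331)*(-226) = (-331 - 44*√14)*(-226) = 74806 + 9944*√14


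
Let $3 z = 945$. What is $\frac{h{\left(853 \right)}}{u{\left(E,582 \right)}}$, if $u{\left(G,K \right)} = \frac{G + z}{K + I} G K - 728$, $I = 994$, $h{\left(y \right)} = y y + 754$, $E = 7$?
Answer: $\frac{286975022}{41125} \approx 6978.1$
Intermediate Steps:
$h{\left(y \right)} = 754 + y^{2}$ ($h{\left(y \right)} = y^{2} + 754 = 754 + y^{2}$)
$z = 315$ ($z = \frac{1}{3} \cdot 945 = 315$)
$u{\left(G,K \right)} = -728 + \frac{G K \left(315 + G\right)}{994 + K}$ ($u{\left(G,K \right)} = \frac{G + 315}{K + 994} G K - 728 = \frac{315 + G}{994 + K} G K - 728 = \frac{G \left(315 + G\right)}{994 + K} K - 728 = \frac{G K \left(315 + G\right)}{994 + K} - 728 = -728 + \frac{G K \left(315 + G\right)}{994 + K}$)
$\frac{h{\left(853 \right)}}{u{\left(E,582 \right)}} = \frac{754 + 853^{2}}{\frac{1}{994 + 582} \left(-723632 - 423696 + 582 \cdot 7^{2} + 315 \cdot 7 \cdot 582\right)} = \frac{754 + 727609}{\frac{1}{1576} \left(-723632 - 423696 + 582 \cdot 49 + 1283310\right)} = \frac{728363}{\frac{1}{1576} \left(-723632 - 423696 + 28518 + 1283310\right)} = \frac{728363}{\frac{1}{1576} \cdot 164500} = \frac{728363}{\frac{41125}{394}} = 728363 \cdot \frac{394}{41125} = \frac{286975022}{41125}$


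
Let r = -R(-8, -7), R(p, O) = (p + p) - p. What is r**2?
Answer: 64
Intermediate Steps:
R(p, O) = p (R(p, O) = 2*p - p = p)
r = 8 (r = -1*(-8) = 8)
r**2 = 8**2 = 64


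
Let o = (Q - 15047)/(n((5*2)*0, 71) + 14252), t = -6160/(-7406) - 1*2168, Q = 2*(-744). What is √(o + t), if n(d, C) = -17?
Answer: I*√9297280801029/65481 ≈ 46.565*I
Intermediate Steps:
Q = -1488
t = -1146432/529 (t = -6160*(-1/7406) - 2168 = 440/529 - 2168 = -1146432/529 ≈ -2167.2)
o = -3307/2847 (o = (-1488 - 15047)/(-17 + 14252) = -16535/14235 = -16535*1/14235 = -3307/2847 ≈ -1.1616)
√(o + t) = √(-3307/2847 - 1146432/529) = √(-3265641307/1506063) = I*√9297280801029/65481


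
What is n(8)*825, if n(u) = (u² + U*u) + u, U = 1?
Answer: 66000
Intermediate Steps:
n(u) = u² + 2*u (n(u) = (u² + 1*u) + u = (u² + u) + u = (u + u²) + u = u² + 2*u)
n(8)*825 = (8*(2 + 8))*825 = (8*10)*825 = 80*825 = 66000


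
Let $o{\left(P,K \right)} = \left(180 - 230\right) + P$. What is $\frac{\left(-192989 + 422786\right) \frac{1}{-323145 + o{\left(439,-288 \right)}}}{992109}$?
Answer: $- \frac{76599}{106736377468} \approx -7.1765 \cdot 10^{-7}$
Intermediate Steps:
$o{\left(P,K \right)} = -50 + P$
$\frac{\left(-192989 + 422786\right) \frac{1}{-323145 + o{\left(439,-288 \right)}}}{992109} = \frac{\left(-192989 + 422786\right) \frac{1}{-323145 + \left(-50 + 439\right)}}{992109} = \frac{229797}{-323145 + 389} \cdot \frac{1}{992109} = \frac{229797}{-322756} \cdot \frac{1}{992109} = 229797 \left(- \frac{1}{322756}\right) \frac{1}{992109} = \left(- \frac{229797}{322756}\right) \frac{1}{992109} = - \frac{76599}{106736377468}$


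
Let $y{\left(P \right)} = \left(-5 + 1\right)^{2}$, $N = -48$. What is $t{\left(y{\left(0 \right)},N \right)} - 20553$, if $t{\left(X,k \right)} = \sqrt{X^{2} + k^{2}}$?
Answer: $-20553 + 16 \sqrt{10} \approx -20502.0$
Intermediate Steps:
$y{\left(P \right)} = 16$ ($y{\left(P \right)} = \left(-4\right)^{2} = 16$)
$t{\left(y{\left(0 \right)},N \right)} - 20553 = \sqrt{16^{2} + \left(-48\right)^{2}} - 20553 = \sqrt{256 + 2304} - 20553 = \sqrt{2560} - 20553 = 16 \sqrt{10} - 20553 = -20553 + 16 \sqrt{10}$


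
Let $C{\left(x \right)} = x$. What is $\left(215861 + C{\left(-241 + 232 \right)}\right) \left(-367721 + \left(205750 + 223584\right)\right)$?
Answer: $13299289276$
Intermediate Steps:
$\left(215861 + C{\left(-241 + 232 \right)}\right) \left(-367721 + \left(205750 + 223584\right)\right) = \left(215861 + \left(-241 + 232\right)\right) \left(-367721 + \left(205750 + 223584\right)\right) = \left(215861 - 9\right) \left(-367721 + 429334\right) = 215852 \cdot 61613 = 13299289276$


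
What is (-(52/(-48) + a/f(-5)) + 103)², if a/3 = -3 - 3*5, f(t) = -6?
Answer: 1301881/144 ≈ 9040.8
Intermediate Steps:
a = -54 (a = 3*(-3 - 3*5) = 3*(-3 - 15) = 3*(-18) = -54)
(-(52/(-48) + a/f(-5)) + 103)² = (-(52/(-48) - 54/(-6)) + 103)² = (-(52*(-1/48) - 54*(-⅙)) + 103)² = (-(-13/12 + 9) + 103)² = (-1*95/12 + 103)² = (-95/12 + 103)² = (1141/12)² = 1301881/144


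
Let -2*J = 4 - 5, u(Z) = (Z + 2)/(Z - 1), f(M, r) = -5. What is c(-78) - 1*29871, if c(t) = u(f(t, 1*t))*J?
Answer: -119483/4 ≈ -29871.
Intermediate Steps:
u(Z) = (2 + Z)/(-1 + Z)
J = 1/2 (J = -(4 - 5)/2 = -1/2*(-1) = 1/2 ≈ 0.50000)
c(t) = 1/4 (c(t) = ((2 - 5)/(-1 - 5))*(1/2) = (-3/(-6))*(1/2) = -1/6*(-3)*(1/2) = (1/2)*(1/2) = 1/4)
c(-78) - 1*29871 = 1/4 - 1*29871 = 1/4 - 29871 = -119483/4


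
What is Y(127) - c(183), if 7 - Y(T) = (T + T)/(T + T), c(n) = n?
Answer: -177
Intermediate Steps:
Y(T) = 6 (Y(T) = 7 - (T + T)/(T + T) = 7 - 2*T/(2*T) = 7 - 2*T*1/(2*T) = 7 - 1*1 = 7 - 1 = 6)
Y(127) - c(183) = 6 - 1*183 = 6 - 183 = -177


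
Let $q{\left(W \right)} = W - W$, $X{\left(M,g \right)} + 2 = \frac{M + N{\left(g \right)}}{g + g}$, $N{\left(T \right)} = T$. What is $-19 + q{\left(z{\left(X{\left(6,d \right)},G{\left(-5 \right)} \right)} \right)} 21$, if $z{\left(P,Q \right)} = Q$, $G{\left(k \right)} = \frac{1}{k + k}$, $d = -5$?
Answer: $-19$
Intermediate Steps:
$G{\left(k \right)} = \frac{1}{2 k}$
$X{\left(M,g \right)} = -2 + \frac{M + g}{2 g}$ ($X{\left(M,g \right)} = -2 + \frac{M + g}{g + g} = -2 + \frac{M + g}{2 g}$)
$q{\left(W \right)} = 0$
$-19 + q{\left(z{\left(X{\left(6,d \right)},G{\left(-5 \right)} \right)} \right)} 21 = -19 + 0 \cdot 21 = -19 + 0 = -19$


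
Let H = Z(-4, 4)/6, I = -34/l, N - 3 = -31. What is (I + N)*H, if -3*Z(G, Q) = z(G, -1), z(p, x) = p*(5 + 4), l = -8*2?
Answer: -207/4 ≈ -51.750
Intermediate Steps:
N = -28 (N = 3 - 31 = -28)
l = -16
z(p, x) = 9*p (z(p, x) = p*9 = 9*p)
Z(G, Q) = -3*G
I = 17/8 (I = -34/(-16) = -34*(-1/16) = 17/8 ≈ 2.1250)
H = 2 (H = -3*(-4)/6 = 12*(⅙) = 2)
(I + N)*H = (17/8 - 28)*2 = -207/8*2 = -207/4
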